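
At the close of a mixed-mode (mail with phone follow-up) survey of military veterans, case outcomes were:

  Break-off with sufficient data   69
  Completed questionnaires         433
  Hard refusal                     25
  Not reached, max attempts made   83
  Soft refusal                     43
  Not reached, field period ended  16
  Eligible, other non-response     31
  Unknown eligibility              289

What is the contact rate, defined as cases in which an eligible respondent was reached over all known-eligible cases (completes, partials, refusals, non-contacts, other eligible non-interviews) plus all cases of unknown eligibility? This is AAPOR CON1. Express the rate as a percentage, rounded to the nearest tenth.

Refused = 25 + 43 = 68
Never reached = 16 + 83 = 99
Num → 433 + 69 + 68 + 31 = 601
Denominator → 433 + 69 + 68 + 99 + 31 + 289 = 989
CON1 = 601 / 989 = 0.6077

60.8%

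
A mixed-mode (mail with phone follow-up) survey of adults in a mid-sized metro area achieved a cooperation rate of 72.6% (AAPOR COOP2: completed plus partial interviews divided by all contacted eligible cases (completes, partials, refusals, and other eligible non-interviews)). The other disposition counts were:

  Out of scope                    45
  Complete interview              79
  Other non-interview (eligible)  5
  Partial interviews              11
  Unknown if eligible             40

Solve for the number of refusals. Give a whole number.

Numerator = 79 + 11 = 90
COOP2 = 90 / D = 0.726
D = 90 / 0.726 = 124.0
Remaining denominator categories sum to 95
refusals = 124.0 − 95 ≈ 29

29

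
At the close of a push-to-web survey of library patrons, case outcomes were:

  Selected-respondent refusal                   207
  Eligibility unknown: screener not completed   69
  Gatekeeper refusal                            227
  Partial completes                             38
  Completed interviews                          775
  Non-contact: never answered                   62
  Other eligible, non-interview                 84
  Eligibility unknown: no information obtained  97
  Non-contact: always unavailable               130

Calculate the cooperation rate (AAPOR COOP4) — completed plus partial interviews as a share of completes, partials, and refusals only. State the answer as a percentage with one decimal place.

Refusals = 227 + 207 = 434
Non-contacts = 62 + 130 = 192
Unknown eligibility = 69 + 97 = 166
Num = 775 + 38 = 813
Base = 775 + 38 + 434 = 1247
COOP4 = 813 / 1247 = 0.6520

65.2%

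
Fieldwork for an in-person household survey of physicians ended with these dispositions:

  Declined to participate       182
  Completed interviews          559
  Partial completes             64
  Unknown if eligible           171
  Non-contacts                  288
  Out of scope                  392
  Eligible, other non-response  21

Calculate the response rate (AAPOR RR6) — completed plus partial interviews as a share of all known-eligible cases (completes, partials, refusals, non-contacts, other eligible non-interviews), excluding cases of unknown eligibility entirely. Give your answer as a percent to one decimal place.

55.9%

Top → 559 + 64 = 623
Denominator → 559 + 64 + 182 + 288 + 21 = 1114
RR6 = 623 / 1114 = 0.5592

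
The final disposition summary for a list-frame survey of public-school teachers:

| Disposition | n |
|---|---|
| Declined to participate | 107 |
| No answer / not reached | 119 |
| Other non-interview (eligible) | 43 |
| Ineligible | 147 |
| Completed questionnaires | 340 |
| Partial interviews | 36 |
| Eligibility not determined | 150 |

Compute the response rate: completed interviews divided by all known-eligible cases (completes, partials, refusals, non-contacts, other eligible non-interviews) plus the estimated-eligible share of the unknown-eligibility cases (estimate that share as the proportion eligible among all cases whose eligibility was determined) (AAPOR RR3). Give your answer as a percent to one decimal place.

44.3%

Num → 340
Known eligible → 340 + 36 + 107 + 119 + 43 = 645
e = 645 / (645 + 147) = 645 / 792 = 0.8144
Eligible share of unknowns → 0.8144 × 150 = 122.16
Base → 645 + 122.16 = 767.16
RR3 = 340 / 767.16 = 0.4432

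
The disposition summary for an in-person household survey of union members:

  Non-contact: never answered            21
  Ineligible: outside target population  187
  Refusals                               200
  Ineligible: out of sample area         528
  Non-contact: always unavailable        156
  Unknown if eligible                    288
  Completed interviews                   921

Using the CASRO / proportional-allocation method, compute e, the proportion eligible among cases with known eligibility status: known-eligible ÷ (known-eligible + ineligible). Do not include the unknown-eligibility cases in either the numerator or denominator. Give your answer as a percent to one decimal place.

Non-contacts = 21 + 156 = 177
Not eligible = 187 + 528 = 715
Eligible (known): 921 + 200 + 177 = 1298
e = 1298 / (1298 + 715) = 1298 / 2013 = 0.6448

64.5%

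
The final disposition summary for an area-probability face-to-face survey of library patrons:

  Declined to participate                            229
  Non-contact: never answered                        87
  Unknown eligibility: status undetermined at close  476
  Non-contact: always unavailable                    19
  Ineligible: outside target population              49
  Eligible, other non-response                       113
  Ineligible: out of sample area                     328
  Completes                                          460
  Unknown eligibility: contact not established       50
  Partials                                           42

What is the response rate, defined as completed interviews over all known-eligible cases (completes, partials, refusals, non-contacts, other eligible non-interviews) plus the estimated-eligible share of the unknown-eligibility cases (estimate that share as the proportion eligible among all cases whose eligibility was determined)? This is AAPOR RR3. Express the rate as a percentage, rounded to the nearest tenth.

34.7%

Non-contacts = 87 + 19 = 106
Unknown if eligible = 50 + 476 = 526
Ineligible = 49 + 328 = 377
Top = 460
Known eligible = 460 + 42 + 229 + 106 + 113 = 950
e = 950 / (950 + 377) = 950 / 1327 = 0.7159
Estimated eligible among unknowns = 0.7159 × 526 = 376.56
Denom = 950 + 376.56 = 1326.56
RR3 = 460 / 1326.56 = 0.3468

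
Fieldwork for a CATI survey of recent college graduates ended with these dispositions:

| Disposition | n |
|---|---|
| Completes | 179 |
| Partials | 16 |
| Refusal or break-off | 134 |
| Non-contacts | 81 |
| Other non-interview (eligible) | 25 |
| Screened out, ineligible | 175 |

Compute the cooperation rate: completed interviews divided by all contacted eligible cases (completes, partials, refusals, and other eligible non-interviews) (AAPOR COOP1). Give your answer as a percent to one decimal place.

Top = 179
Denominator = 179 + 16 + 134 + 25 = 354
COOP1 = 179 / 354 = 0.5056

50.6%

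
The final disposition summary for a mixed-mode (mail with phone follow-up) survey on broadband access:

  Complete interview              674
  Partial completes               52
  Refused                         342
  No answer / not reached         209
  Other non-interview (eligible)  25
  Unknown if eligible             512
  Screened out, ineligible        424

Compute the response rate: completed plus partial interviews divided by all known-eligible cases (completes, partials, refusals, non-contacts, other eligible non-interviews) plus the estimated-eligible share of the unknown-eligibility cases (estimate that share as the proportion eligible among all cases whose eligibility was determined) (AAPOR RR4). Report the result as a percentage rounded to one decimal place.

43.0%

Numerator → 674 + 52 = 726
Known eligible → 674 + 52 + 342 + 209 + 25 = 1302
e = 1302 / (1302 + 424) = 1302 / 1726 = 0.7543
Eligible share of unknowns → 0.7543 × 512 = 386.20
Denominator → 1302 + 386.20 = 1688.20
RR4 = 726 / 1688.20 = 0.4300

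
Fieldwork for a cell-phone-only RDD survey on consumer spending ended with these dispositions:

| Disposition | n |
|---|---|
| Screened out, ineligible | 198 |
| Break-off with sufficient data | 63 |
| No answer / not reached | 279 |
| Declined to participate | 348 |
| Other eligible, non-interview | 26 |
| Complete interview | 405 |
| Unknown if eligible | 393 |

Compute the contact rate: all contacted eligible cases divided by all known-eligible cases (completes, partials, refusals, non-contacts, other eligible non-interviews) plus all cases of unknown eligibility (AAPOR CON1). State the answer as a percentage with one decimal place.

55.6%

Numerator = 405 + 63 + 348 + 26 = 842
Denominator = 405 + 63 + 348 + 279 + 26 + 393 = 1514
CON1 = 842 / 1514 = 0.5561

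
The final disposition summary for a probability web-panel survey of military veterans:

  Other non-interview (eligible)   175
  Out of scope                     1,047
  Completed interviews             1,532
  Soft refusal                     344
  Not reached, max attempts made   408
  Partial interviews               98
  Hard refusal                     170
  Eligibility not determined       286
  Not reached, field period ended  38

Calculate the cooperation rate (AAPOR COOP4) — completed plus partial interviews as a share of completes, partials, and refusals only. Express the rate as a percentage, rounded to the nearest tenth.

Refused = 170 + 344 = 514
No contact after all attempts = 38 + 408 = 446
Top: 1532 + 98 = 1630
Denominator: 1532 + 98 + 514 = 2144
COOP4 = 1630 / 2144 = 0.7603

76.0%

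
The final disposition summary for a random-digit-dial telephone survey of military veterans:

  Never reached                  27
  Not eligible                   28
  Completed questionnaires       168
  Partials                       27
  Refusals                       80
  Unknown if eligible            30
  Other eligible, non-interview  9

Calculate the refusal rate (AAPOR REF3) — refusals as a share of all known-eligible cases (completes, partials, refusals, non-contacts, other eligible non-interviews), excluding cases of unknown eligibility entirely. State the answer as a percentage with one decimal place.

25.7%

Numerator: 80
Denom: 168 + 27 + 80 + 27 + 9 = 311
REF3 = 80 / 311 = 0.2572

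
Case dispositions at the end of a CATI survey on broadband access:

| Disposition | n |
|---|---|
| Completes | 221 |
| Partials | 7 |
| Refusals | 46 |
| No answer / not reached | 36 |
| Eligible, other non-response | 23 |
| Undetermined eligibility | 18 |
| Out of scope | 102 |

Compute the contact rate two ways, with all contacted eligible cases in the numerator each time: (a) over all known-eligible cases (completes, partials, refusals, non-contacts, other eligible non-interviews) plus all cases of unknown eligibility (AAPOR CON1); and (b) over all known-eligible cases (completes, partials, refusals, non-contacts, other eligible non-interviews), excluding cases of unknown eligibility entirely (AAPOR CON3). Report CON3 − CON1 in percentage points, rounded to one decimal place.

Top: 221 + 7 + 46 + 23 = 297
Denom: 221 + 7 + 46 + 36 + 23 + 18 = 351
CON1 = 297 / 351 = 0.8462
Denom: 221 + 7 + 46 + 36 + 23 = 333
CON3 = 297 / 333 = 0.8919
Difference = 89.19 − 84.62 = 4.57 percentage points

4.6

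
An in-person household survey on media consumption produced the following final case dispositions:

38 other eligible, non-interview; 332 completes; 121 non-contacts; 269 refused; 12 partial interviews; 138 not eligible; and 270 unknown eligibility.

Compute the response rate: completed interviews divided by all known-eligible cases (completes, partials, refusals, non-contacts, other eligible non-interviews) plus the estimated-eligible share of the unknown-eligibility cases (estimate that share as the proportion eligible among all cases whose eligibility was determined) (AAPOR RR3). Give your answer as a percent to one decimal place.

Num: 332
Eligible (known): 332 + 12 + 269 + 121 + 38 = 772
e = 772 / (772 + 138) = 772 / 910 = 0.8484
Eligible share of unknowns: 0.8484 × 270 = 229.07
Denominator: 772 + 229.07 = 1001.07
RR3 = 332 / 1001.07 = 0.3316

33.2%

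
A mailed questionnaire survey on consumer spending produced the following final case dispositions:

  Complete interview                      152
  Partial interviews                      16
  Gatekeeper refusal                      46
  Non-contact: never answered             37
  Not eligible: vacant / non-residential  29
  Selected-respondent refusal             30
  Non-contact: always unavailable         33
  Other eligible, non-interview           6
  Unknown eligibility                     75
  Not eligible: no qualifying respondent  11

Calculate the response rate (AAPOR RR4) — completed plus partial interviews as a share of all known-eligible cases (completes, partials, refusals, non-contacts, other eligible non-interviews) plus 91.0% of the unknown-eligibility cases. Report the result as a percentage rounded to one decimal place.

Refused = 46 + 30 = 76
Never reached = 37 + 33 = 70
Out of scope = 11 + 29 = 40
Num → 152 + 16 = 168
Eligible (known) → 152 + 16 + 76 + 70 + 6 = 320
Estimated eligible among unknowns → 0.9100 × 75 = 68.25
Denom → 320 + 68.25 = 388.25
RR4 = 168 / 388.25 = 0.4327

43.3%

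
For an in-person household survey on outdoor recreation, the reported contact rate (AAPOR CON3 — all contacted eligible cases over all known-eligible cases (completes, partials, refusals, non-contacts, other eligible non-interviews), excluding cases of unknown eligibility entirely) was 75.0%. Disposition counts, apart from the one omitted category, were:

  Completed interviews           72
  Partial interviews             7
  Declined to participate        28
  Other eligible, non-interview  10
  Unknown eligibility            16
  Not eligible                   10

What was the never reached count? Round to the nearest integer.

39

Num → 72 + 7 + 28 + 10 = 117
CON3 = 117 / D = 0.750
D = 117 / 0.750 = 156.0
Other denominator terms total 117
never reached = 156.0 − 117 ≈ 39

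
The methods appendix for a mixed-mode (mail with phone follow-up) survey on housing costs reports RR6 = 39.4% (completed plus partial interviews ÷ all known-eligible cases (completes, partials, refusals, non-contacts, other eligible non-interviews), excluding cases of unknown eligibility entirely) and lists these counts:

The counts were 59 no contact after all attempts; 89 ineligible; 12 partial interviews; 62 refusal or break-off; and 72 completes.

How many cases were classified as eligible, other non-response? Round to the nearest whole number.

8

Num: 72 + 12 = 84
RR6 = 84 / D = 0.394
D = 84 / 0.394 = 213.2
Other denominator terms total 205
eligible, other non-response = 213.2 − 205 ≈ 8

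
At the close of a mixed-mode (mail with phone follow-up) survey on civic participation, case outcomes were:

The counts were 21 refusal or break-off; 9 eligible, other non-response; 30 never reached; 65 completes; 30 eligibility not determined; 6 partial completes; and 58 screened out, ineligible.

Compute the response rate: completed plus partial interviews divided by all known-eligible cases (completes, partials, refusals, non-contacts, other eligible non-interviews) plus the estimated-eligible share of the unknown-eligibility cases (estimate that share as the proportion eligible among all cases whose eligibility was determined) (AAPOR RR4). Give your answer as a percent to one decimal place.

Top: 65 + 6 = 71
Known eligible: 65 + 6 + 21 + 30 + 9 = 131
e = 131 / (131 + 58) = 131 / 189 = 0.6931
Eligible share of unknowns: 0.6931 × 30 = 20.79
Base: 131 + 20.79 = 151.79
RR4 = 71 / 151.79 = 0.4678

46.8%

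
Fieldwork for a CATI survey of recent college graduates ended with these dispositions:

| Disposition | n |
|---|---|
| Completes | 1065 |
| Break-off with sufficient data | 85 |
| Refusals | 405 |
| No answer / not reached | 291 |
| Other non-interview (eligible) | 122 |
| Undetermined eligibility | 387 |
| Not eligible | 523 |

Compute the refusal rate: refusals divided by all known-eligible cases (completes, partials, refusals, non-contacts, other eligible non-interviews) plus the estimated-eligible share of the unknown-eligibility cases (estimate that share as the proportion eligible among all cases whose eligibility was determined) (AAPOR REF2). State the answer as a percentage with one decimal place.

17.8%

Numerator → 405
Eligible (known) → 1065 + 85 + 405 + 291 + 122 = 1968
e = 1968 / (1968 + 523) = 1968 / 2491 = 0.7900
Estimated eligible among unknowns → 0.7900 × 387 = 305.73
Denom → 1968 + 305.73 = 2273.73
REF2 = 405 / 2273.73 = 0.1781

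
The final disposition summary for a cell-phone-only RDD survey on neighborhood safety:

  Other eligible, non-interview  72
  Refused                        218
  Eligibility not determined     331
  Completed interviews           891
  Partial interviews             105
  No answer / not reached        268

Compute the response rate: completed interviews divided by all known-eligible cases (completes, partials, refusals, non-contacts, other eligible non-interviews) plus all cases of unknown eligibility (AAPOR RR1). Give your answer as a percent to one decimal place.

47.3%

Numerator → 891
Denom → 891 + 105 + 218 + 268 + 72 + 331 = 1885
RR1 = 891 / 1885 = 0.4727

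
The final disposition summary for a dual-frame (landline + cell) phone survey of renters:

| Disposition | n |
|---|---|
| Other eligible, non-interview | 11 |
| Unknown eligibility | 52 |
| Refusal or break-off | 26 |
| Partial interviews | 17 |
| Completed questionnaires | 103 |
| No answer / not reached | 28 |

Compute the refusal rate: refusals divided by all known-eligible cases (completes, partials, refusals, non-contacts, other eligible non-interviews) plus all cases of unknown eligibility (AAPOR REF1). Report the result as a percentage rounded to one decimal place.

11.0%

Top: 26
Denom: 103 + 17 + 26 + 28 + 11 + 52 = 237
REF1 = 26 / 237 = 0.1097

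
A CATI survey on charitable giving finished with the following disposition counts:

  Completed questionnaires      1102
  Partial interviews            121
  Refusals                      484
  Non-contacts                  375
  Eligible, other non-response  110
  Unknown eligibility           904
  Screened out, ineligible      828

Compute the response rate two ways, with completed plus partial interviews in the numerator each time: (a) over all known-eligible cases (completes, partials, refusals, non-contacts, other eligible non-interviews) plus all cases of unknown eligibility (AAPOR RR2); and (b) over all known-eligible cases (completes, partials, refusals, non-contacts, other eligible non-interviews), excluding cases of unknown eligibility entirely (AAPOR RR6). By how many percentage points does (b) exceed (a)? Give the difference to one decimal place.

Top → 1102 + 121 = 1223
Base → 1102 + 121 + 484 + 375 + 110 + 904 = 3096
RR2 = 1223 / 3096 = 0.3950
Base → 1102 + 121 + 484 + 375 + 110 = 2192
RR6 = 1223 / 2192 = 0.5579
Difference = 55.79 − 39.50 = 16.29 percentage points

16.3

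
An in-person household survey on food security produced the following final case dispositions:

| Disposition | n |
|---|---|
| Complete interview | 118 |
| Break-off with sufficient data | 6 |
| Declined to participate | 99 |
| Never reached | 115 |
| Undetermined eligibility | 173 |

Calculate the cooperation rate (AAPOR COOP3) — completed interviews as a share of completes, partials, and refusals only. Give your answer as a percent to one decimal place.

52.9%

Num → 118
Denom → 118 + 6 + 99 = 223
COOP3 = 118 / 223 = 0.5291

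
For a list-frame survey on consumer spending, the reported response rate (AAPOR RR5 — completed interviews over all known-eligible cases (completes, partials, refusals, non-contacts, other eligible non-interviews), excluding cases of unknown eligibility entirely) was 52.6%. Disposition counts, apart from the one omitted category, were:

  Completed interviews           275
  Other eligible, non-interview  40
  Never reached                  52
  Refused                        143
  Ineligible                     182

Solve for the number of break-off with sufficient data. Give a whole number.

RR5 = 275 / D = 0.526
D = 275 / 0.526 = 522.8
Rest of base = 510
break-off with sufficient data = 522.8 − 510 ≈ 13

13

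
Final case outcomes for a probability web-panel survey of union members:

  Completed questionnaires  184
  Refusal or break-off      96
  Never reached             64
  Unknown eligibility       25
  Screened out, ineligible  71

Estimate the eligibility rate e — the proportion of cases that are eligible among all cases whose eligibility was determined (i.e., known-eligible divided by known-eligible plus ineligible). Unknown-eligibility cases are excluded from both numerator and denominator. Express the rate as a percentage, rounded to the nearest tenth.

82.9%

Eligible (known) → 184 + 96 + 64 = 344
e = 344 / (344 + 71) = 344 / 415 = 0.8289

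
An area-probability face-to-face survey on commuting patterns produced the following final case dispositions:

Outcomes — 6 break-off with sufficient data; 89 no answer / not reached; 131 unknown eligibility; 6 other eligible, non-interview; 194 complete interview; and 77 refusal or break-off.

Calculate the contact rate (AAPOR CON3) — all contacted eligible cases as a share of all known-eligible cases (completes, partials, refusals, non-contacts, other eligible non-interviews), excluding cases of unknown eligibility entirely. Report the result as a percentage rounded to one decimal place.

76.1%

Num: 194 + 6 + 77 + 6 = 283
Denominator: 194 + 6 + 77 + 89 + 6 = 372
CON3 = 283 / 372 = 0.7608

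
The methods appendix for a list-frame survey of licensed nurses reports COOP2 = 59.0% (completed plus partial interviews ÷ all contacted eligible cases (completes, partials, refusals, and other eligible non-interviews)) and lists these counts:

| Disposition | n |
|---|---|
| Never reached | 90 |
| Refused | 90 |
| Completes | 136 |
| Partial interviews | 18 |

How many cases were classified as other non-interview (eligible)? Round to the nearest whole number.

17

Numerator → 136 + 18 = 154
COOP2 = 154 / D = 0.590
D = 154 / 0.590 = 261.0
Other denominator terms total 244
other non-interview (eligible) = 261.0 − 244 ≈ 17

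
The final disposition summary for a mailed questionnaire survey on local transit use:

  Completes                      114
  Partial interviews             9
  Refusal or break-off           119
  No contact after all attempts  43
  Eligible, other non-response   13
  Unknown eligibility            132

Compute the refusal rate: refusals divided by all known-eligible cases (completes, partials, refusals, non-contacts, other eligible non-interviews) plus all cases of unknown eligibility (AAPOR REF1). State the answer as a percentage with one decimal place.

Top = 119
Denom = 114 + 9 + 119 + 43 + 13 + 132 = 430
REF1 = 119 / 430 = 0.2767

27.7%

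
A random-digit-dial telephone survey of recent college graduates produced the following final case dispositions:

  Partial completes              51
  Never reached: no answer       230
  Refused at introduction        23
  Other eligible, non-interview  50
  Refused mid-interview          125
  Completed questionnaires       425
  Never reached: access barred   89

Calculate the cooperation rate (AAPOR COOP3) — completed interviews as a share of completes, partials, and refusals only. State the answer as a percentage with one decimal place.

68.1%

Declined to participate = 23 + 125 = 148
No answer / not reached = 230 + 89 = 319
Num: 425
Denominator: 425 + 51 + 148 = 624
COOP3 = 425 / 624 = 0.6811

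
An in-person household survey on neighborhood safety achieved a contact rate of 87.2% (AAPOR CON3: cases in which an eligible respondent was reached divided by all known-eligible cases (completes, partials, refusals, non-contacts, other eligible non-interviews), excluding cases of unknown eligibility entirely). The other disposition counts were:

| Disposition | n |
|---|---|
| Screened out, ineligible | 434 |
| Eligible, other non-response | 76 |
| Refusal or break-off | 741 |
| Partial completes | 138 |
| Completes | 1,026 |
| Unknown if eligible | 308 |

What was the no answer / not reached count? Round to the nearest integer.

291

Top = 1026 + 138 + 741 + 76 = 1981
CON3 = 1981 / D = 0.872
D = 1981 / 0.872 = 2271.8
Remaining denominator categories sum to 1981
no answer / not reached = 2271.8 − 1981 ≈ 291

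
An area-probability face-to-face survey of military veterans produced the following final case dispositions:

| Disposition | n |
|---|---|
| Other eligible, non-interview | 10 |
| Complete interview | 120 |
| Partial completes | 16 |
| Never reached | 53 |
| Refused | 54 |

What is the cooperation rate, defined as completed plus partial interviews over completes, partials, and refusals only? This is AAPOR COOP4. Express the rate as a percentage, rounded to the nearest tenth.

71.6%

Num: 120 + 16 = 136
Base: 120 + 16 + 54 = 190
COOP4 = 136 / 190 = 0.7158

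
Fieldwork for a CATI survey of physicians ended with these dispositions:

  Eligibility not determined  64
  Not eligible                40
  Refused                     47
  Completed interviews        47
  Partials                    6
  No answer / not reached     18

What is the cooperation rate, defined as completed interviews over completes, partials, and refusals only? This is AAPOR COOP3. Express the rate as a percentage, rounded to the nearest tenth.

47.0%

Top → 47
Base → 47 + 6 + 47 = 100
COOP3 = 47 / 100 = 0.4700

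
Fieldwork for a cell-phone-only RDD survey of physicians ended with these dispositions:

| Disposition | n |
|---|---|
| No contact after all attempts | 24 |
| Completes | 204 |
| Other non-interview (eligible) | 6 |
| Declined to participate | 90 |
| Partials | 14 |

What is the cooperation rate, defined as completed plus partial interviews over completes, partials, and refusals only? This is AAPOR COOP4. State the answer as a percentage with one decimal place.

Numerator = 204 + 14 = 218
Base = 204 + 14 + 90 = 308
COOP4 = 218 / 308 = 0.7078

70.8%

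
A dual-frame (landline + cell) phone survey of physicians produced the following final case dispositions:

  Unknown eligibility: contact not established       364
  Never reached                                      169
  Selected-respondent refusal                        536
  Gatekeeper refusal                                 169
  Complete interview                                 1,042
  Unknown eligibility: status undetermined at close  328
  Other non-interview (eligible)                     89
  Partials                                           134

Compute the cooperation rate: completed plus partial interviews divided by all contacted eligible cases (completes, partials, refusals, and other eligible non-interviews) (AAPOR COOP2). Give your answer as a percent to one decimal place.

Refusal or break-off = 169 + 536 = 705
Undetermined eligibility = 364 + 328 = 692
Numerator → 1042 + 134 = 1176
Base → 1042 + 134 + 705 + 89 = 1970
COOP2 = 1176 / 1970 = 0.5970

59.7%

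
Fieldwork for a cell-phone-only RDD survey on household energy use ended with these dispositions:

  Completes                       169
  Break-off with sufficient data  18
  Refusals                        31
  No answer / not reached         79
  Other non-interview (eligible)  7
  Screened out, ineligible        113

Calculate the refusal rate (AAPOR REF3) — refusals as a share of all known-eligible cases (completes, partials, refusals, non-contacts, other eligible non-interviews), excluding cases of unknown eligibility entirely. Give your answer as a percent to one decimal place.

Num: 31
Base: 169 + 18 + 31 + 79 + 7 = 304
REF3 = 31 / 304 = 0.1020

10.2%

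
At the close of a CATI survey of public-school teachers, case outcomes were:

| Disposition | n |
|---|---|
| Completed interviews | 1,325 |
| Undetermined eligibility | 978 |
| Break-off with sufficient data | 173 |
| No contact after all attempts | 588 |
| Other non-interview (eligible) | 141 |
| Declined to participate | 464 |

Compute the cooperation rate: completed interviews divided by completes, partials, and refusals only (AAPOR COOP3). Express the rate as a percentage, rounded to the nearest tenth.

67.5%

Num → 1325
Denom → 1325 + 173 + 464 = 1962
COOP3 = 1325 / 1962 = 0.6753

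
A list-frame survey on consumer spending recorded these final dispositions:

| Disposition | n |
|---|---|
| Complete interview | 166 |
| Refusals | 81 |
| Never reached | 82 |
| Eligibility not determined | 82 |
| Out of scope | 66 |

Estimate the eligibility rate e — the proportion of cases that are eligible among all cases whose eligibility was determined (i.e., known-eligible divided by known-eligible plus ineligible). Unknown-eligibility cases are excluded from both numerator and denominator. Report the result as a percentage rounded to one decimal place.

83.3%

Determined eligible: 166 + 81 + 82 = 329
e = 329 / (329 + 66) = 329 / 395 = 0.8329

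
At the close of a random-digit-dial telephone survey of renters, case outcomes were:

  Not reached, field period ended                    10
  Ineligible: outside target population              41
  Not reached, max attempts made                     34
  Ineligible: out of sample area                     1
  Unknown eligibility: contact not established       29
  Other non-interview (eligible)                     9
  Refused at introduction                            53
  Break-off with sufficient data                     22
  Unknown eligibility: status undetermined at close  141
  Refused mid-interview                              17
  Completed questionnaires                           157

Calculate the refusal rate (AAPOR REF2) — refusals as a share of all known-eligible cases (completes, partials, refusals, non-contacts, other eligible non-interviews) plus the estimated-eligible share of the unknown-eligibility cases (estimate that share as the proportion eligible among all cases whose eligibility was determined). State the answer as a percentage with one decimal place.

Declined to participate = 53 + 17 = 70
Non-contacts = 10 + 34 = 44
Unknown if eligible = 29 + 141 = 170
Not eligible = 41 + 1 = 42
Numerator = 70
Known eligible = 157 + 22 + 70 + 44 + 9 = 302
e = 302 / (302 + 42) = 302 / 344 = 0.8779
Estimated eligible among unknowns = 0.8779 × 170 = 149.24
Denominator = 302 + 149.24 = 451.24
REF2 = 70 / 451.24 = 0.1551

15.5%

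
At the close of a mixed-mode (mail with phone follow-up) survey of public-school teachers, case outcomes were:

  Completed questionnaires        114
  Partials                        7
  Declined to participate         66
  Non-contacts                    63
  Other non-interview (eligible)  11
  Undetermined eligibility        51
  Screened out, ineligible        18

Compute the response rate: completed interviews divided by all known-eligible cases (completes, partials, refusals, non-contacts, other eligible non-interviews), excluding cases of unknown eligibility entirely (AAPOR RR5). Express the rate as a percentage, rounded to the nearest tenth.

Top: 114
Base: 114 + 7 + 66 + 63 + 11 = 261
RR5 = 114 / 261 = 0.4368

43.7%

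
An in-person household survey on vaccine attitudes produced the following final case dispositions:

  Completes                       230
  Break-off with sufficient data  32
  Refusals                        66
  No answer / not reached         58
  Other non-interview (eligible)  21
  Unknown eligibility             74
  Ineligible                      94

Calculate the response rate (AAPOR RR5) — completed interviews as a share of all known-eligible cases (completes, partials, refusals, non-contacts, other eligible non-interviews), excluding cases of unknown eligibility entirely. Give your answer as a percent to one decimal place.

Top = 230
Denominator = 230 + 32 + 66 + 58 + 21 = 407
RR5 = 230 / 407 = 0.5651

56.5%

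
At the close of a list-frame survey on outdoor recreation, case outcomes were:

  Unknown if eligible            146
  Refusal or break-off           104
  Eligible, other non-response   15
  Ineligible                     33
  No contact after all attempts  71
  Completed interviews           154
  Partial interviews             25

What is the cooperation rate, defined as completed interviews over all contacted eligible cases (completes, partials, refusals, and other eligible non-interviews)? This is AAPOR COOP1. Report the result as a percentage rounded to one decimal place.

Num: 154
Denominator: 154 + 25 + 104 + 15 = 298
COOP1 = 154 / 298 = 0.5168

51.7%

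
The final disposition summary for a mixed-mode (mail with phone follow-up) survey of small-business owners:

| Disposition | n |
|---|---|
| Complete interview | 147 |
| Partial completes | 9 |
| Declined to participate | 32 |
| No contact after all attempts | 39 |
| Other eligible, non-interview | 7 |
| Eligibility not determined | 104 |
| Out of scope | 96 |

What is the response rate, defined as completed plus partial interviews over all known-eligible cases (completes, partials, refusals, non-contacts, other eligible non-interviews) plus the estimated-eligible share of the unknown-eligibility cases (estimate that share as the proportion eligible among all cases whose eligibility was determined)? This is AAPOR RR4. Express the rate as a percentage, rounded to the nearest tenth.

50.7%

Top = 147 + 9 = 156
Determined eligible = 147 + 9 + 32 + 39 + 7 = 234
e = 234 / (234 + 96) = 234 / 330 = 0.7091
e × U = 0.7091 × 104 = 73.75
Denominator = 234 + 73.75 = 307.75
RR4 = 156 / 307.75 = 0.5069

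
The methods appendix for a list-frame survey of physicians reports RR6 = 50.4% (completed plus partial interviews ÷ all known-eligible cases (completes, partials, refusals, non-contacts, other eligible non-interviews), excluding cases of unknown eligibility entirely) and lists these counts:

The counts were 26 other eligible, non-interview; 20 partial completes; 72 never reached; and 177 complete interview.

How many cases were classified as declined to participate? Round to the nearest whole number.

Top → 177 + 20 = 197
RR6 = 197 / D = 0.504
D = 197 / 0.504 = 390.9
Remaining denominator categories sum to 295
declined to participate = 390.9 − 295 ≈ 96

96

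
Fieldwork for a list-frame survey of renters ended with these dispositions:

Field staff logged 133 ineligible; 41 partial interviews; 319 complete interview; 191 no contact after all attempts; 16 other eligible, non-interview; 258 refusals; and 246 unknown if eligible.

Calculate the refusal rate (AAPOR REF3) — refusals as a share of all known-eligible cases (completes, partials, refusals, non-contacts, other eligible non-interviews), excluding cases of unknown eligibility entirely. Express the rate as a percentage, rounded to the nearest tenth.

31.3%

Numerator: 258
Denominator: 319 + 41 + 258 + 191 + 16 = 825
REF3 = 258 / 825 = 0.3127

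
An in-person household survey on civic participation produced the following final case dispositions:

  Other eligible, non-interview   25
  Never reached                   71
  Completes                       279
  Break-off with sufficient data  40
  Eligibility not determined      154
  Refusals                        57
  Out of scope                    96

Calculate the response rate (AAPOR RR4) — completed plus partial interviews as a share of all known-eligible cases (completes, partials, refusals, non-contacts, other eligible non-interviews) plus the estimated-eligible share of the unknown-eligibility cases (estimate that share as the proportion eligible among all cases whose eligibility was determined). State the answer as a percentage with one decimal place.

Num = 279 + 40 = 319
Known eligible = 279 + 40 + 57 + 71 + 25 = 472
e = 472 / (472 + 96) = 472 / 568 = 0.8310
Estimated eligible among unknowns = 0.8310 × 154 = 127.97
Denom = 472 + 127.97 = 599.97
RR4 = 319 / 599.97 = 0.5317

53.2%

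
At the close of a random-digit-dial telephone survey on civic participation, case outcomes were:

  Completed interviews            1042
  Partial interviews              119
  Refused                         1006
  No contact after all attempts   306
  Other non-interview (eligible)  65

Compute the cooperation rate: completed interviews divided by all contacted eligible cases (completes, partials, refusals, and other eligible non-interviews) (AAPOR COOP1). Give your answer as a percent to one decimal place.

Top = 1042
Denominator = 1042 + 119 + 1006 + 65 = 2232
COOP1 = 1042 / 2232 = 0.4668

46.7%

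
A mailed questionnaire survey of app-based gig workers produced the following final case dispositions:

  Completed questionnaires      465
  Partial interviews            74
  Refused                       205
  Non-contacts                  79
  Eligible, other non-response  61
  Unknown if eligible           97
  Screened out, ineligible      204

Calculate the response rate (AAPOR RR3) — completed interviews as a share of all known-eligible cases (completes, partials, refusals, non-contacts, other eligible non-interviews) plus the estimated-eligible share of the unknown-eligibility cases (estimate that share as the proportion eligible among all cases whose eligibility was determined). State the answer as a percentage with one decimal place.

48.3%

Num = 465
Eligible (known) = 465 + 74 + 205 + 79 + 61 = 884
e = 884 / (884 + 204) = 884 / 1088 = 0.8125
Eligible share of unknowns = 0.8125 × 97 = 78.81
Denom = 884 + 78.81 = 962.81
RR3 = 465 / 962.81 = 0.4830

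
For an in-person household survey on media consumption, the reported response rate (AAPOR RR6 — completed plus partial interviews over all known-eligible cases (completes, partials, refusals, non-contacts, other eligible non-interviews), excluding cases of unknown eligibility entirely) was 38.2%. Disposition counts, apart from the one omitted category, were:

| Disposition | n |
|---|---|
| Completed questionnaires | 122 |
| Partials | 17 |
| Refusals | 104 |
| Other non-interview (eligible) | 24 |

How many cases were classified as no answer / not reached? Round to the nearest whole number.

97

Num: 122 + 17 = 139
RR6 = 139 / D = 0.382
D = 139 / 0.382 = 363.9
Other denominator terms total 267
no answer / not reached = 363.9 − 267 ≈ 97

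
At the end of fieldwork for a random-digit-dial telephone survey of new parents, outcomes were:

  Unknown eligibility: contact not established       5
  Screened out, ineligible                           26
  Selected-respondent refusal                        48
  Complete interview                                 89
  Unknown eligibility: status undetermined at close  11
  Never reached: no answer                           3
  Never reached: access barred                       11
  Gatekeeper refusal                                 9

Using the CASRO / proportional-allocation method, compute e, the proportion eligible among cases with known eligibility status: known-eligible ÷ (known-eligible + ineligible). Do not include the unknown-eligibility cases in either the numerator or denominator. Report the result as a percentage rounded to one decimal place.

86.0%

Declined to participate = 9 + 48 = 57
Never reached = 3 + 11 = 14
Eligibility not determined = 5 + 11 = 16
Known eligible: 89 + 57 + 14 = 160
e = 160 / (160 + 26) = 160 / 186 = 0.8602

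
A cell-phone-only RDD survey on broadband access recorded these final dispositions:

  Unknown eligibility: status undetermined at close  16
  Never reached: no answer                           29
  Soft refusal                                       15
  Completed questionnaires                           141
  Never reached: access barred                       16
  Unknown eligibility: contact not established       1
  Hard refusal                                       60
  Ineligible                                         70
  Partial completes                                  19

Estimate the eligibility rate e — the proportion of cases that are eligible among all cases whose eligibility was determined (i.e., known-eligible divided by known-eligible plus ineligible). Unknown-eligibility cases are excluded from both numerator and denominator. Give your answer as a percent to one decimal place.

80.0%

Declined to participate = 60 + 15 = 75
Never reached = 29 + 16 = 45
Eligibility not determined = 1 + 16 = 17
Eligible (known): 141 + 19 + 75 + 45 = 280
e = 280 / (280 + 70) = 280 / 350 = 0.8000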